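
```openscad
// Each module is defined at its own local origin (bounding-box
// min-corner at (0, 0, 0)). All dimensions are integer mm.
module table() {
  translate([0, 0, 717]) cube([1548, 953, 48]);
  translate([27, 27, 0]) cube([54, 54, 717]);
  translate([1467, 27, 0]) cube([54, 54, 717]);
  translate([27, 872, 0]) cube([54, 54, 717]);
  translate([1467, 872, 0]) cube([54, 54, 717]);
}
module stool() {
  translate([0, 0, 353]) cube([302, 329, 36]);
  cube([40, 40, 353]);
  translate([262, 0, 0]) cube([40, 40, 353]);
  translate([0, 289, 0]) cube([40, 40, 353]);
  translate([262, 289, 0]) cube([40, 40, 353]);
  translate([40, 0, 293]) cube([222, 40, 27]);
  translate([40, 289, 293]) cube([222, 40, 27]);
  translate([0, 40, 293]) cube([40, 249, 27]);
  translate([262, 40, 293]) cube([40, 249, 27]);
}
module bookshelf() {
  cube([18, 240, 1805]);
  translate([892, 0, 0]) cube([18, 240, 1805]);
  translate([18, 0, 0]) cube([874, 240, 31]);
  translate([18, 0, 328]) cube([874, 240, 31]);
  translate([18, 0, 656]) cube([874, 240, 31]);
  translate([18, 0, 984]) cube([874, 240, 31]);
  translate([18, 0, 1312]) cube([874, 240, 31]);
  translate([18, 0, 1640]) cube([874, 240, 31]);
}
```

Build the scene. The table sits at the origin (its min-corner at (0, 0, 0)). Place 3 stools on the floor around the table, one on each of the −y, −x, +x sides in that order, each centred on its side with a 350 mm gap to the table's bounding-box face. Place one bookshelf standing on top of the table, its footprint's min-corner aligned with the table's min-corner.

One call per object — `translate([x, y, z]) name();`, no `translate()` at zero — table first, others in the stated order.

table();
translate([623, -679, 0]) stool();
translate([-652, 312, 0]) stool();
translate([1898, 312, 0]) stool();
translate([0, 0, 765]) bookshelf();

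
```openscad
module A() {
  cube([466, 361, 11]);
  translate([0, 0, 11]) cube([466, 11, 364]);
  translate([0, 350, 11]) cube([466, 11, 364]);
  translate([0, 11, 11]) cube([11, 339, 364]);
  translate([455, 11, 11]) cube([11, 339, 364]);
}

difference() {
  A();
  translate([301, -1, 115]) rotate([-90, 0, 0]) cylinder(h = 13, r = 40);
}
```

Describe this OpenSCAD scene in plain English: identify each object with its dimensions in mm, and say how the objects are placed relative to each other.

A is an open-topped rectangular box: outside dimensions 466×361×375 mm, with a uniform wall and base thickness of 11 mm. The base is a full 466×361 slab on the floor; four walls sit on top of the base. The front and back walls (the −y and +y sides) span the full width; the two side walls fit between them.

The open box has a circular hole of radius 40 mm through its front wall, centred at (x = 301, z = 115).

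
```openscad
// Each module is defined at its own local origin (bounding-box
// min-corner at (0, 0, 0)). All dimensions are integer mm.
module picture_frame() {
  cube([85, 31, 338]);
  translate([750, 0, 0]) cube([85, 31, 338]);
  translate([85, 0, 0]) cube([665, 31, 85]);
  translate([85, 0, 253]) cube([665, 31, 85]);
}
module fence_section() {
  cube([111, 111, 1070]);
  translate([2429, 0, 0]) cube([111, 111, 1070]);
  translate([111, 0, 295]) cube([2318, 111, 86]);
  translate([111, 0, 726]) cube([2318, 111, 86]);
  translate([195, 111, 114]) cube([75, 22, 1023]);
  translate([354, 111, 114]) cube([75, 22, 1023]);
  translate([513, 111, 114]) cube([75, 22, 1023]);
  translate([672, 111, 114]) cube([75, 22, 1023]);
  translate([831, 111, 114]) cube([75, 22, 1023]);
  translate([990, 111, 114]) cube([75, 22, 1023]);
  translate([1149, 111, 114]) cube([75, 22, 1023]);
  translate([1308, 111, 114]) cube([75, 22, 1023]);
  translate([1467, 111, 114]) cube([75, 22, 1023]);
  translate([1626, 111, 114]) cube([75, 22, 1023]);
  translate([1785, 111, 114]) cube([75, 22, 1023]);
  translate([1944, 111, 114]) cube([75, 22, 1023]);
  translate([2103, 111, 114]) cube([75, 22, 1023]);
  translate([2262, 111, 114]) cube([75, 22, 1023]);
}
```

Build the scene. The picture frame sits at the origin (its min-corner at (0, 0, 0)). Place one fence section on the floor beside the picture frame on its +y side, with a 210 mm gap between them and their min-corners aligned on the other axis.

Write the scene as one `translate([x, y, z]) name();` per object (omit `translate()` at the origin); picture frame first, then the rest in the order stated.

picture_frame();
translate([0, 241, 0]) fence_section();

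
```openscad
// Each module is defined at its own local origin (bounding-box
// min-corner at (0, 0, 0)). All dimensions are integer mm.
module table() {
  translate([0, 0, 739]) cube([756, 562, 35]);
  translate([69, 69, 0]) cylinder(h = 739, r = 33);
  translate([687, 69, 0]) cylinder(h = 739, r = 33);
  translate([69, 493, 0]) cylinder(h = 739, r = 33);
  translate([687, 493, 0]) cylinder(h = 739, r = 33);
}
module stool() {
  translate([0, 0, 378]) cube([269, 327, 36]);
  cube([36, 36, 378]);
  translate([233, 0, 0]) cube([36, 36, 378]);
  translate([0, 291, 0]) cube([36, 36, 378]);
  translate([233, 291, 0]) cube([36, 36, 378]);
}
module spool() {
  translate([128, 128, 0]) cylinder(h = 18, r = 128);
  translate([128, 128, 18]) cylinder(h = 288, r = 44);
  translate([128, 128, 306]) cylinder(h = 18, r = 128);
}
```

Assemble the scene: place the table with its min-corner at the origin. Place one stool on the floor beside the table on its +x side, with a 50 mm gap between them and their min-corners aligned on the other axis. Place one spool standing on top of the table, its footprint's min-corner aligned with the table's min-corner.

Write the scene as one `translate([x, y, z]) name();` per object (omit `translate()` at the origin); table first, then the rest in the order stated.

table();
translate([806, 0, 0]) stool();
translate([0, 0, 774]) spool();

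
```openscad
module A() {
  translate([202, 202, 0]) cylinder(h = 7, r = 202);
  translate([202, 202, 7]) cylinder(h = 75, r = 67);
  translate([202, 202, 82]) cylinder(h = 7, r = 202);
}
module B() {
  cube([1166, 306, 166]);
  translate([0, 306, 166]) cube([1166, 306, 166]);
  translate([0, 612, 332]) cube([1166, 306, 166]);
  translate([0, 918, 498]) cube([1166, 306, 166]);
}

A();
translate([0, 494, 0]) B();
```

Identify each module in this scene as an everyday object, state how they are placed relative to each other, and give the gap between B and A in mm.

The staircase's nearest face is 90 mm from the spool's +y face.

A is a spool. B is a staircase. The staircase is on the floor beside the spool on its +y side. The gap between the staircase and the spool is 90 mm.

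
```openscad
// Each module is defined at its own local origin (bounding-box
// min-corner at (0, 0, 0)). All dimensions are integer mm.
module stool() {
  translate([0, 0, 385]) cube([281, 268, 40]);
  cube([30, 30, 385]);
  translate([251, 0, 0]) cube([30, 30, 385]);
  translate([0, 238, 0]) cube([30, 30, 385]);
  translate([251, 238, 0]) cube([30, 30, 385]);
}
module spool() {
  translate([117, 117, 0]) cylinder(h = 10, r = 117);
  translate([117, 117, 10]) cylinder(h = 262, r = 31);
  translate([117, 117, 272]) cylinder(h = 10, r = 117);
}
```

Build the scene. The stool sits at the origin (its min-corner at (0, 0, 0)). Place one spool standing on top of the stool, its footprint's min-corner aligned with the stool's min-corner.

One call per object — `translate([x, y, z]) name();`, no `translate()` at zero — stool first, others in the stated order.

stool();
translate([0, 0, 425]) spool();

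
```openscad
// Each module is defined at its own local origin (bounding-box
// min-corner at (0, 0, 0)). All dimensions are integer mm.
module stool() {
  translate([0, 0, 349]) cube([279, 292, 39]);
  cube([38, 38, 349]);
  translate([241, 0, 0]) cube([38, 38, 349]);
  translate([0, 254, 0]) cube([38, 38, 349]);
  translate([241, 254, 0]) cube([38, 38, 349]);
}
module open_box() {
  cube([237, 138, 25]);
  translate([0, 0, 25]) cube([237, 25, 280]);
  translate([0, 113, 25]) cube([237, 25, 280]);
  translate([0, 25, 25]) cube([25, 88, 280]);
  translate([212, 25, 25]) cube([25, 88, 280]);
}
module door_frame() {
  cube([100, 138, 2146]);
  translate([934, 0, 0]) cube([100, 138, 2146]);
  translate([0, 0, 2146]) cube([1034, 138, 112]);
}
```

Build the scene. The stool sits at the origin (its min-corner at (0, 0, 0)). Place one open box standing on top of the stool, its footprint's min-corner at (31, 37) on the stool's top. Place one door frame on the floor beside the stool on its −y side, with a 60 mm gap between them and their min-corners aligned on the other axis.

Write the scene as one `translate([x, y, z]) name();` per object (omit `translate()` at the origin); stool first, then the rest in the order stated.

stool();
translate([31, 37, 388]) open_box();
translate([0, -198, 0]) door_frame();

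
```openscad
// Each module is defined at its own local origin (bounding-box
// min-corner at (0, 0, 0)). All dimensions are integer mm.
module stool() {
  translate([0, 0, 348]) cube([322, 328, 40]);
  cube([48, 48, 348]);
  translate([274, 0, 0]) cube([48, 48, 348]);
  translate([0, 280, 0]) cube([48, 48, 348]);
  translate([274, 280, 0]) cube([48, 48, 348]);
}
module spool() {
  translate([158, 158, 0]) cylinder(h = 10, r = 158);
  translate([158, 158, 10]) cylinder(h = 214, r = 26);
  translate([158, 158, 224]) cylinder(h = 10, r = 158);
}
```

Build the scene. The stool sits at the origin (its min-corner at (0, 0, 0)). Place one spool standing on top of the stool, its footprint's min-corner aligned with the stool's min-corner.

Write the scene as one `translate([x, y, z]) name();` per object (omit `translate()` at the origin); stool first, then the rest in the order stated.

stool();
translate([0, 0, 388]) spool();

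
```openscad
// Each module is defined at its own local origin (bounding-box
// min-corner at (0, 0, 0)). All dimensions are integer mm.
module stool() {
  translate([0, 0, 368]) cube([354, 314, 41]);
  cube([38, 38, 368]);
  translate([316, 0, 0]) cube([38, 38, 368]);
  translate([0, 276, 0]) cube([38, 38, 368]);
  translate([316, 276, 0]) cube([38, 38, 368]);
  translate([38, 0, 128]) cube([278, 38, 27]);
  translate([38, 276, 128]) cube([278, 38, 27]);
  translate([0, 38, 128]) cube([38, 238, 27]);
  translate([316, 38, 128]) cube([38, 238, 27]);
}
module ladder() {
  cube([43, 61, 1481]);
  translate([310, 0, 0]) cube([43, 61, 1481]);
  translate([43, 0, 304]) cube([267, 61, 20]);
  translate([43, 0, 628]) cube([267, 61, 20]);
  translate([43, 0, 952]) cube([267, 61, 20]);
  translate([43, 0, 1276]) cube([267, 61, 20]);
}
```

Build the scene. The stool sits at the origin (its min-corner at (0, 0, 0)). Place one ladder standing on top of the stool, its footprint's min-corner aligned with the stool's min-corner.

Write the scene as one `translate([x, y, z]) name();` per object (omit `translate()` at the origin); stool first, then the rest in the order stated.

stool();
translate([0, 0, 409]) ladder();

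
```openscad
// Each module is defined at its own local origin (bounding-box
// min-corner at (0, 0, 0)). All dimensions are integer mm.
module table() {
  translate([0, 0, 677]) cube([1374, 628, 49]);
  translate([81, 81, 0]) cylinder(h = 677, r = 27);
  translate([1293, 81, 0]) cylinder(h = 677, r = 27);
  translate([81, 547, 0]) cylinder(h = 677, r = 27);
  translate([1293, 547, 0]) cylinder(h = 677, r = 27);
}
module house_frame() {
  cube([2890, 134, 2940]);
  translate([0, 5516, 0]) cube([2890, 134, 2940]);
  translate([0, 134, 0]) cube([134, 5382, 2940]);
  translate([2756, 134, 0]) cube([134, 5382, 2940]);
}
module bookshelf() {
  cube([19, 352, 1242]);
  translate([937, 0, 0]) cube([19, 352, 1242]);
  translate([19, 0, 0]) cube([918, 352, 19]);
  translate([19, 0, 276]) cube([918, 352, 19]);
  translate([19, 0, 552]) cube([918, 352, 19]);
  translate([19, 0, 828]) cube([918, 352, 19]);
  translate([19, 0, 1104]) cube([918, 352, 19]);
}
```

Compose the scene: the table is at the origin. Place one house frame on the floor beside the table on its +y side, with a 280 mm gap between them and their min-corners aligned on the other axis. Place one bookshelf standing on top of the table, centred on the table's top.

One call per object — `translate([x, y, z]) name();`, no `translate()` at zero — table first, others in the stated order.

table();
translate([0, 908, 0]) house_frame();
translate([209, 138, 726]) bookshelf();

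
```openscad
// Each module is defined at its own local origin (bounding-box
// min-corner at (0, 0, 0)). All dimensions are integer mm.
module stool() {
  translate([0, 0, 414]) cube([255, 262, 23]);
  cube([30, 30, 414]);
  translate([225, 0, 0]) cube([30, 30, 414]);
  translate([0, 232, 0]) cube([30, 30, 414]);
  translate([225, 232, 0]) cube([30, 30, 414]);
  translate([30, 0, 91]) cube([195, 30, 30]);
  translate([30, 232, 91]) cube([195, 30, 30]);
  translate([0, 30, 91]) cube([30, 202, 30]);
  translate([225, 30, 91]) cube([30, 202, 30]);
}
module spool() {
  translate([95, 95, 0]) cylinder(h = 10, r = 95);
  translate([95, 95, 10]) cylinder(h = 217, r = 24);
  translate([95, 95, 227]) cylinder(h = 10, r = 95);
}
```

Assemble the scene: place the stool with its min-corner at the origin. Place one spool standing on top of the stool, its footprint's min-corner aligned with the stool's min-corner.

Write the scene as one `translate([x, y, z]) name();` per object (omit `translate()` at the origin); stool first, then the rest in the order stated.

stool();
translate([0, 0, 437]) spool();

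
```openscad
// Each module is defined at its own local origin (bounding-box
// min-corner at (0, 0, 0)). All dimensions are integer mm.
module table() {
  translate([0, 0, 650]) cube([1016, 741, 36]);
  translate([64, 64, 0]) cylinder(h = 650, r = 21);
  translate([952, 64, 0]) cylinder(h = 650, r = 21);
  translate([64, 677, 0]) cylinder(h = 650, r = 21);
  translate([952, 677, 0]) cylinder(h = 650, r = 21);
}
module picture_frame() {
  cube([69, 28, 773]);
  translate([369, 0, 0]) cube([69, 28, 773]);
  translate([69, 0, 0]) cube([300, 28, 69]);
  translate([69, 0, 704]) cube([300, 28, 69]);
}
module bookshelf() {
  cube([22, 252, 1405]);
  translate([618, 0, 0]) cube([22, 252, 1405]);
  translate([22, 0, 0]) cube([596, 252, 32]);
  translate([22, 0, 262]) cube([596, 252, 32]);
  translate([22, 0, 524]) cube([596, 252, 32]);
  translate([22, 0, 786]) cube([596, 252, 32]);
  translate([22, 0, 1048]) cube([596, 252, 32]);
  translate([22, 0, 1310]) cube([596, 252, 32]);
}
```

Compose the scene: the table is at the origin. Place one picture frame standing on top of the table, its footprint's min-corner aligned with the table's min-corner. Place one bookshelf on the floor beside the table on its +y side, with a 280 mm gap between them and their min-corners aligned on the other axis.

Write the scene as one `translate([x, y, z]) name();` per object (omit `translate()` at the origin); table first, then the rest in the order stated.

table();
translate([0, 0, 686]) picture_frame();
translate([0, 1021, 0]) bookshelf();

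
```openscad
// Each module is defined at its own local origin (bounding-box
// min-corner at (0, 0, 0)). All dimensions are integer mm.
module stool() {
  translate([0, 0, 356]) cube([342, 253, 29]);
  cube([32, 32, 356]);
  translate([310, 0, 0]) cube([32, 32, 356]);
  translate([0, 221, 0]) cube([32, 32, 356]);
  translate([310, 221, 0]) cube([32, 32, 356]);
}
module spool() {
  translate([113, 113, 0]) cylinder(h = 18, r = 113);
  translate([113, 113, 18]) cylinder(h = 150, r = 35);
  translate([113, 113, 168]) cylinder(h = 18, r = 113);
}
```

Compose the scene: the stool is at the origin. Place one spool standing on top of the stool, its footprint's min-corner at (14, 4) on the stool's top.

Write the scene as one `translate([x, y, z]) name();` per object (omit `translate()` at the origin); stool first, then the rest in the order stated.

stool();
translate([14, 4, 385]) spool();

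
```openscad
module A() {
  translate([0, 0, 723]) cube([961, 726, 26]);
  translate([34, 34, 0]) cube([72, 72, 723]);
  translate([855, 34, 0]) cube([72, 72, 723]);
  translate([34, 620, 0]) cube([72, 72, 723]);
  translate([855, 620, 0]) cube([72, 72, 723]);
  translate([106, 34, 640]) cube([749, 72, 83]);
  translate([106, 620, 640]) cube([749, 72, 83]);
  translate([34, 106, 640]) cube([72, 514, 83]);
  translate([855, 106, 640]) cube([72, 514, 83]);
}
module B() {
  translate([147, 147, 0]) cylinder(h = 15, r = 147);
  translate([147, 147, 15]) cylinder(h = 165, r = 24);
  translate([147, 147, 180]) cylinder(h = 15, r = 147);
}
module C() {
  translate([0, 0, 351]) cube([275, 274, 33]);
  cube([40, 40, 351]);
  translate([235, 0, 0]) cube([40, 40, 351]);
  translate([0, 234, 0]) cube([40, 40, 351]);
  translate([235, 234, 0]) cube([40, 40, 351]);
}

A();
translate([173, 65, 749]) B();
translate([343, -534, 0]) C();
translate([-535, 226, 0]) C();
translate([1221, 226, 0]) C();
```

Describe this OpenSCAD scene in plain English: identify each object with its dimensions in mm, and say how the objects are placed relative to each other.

A is a table with a 961×726 mm rectangular top, 26 mm thick, top surface at z = 749 mm, supported by four 72×72 mm square legs, each inset 34 mm from the nearest pair of top edges, running from the floor. Four apron rails, 72 mm thick and 83 mm tall, run between adjacent legs with their top edges flush with the underside of the top and their outer faces flush with the legs' outer faces.

B is a spool: two coaxial disc flanges of radius 147 mm and thickness 15 mm, joined by a core cylinder of radius 24 mm and height 165 mm. The lower flange rests on z = 0 and the three cylinders share a vertical axis.

C is a four-legged stool. The seat is 275×274 mm, 33 mm thick, top at z = 384 mm. It stands on four square legs, each 40×40 mm in cross-section, from z = 0 to the seat underside, each flush with a corner of the seat.

The spool is on top of the table. Three stools sit around the table at the −y, −x, +x sides.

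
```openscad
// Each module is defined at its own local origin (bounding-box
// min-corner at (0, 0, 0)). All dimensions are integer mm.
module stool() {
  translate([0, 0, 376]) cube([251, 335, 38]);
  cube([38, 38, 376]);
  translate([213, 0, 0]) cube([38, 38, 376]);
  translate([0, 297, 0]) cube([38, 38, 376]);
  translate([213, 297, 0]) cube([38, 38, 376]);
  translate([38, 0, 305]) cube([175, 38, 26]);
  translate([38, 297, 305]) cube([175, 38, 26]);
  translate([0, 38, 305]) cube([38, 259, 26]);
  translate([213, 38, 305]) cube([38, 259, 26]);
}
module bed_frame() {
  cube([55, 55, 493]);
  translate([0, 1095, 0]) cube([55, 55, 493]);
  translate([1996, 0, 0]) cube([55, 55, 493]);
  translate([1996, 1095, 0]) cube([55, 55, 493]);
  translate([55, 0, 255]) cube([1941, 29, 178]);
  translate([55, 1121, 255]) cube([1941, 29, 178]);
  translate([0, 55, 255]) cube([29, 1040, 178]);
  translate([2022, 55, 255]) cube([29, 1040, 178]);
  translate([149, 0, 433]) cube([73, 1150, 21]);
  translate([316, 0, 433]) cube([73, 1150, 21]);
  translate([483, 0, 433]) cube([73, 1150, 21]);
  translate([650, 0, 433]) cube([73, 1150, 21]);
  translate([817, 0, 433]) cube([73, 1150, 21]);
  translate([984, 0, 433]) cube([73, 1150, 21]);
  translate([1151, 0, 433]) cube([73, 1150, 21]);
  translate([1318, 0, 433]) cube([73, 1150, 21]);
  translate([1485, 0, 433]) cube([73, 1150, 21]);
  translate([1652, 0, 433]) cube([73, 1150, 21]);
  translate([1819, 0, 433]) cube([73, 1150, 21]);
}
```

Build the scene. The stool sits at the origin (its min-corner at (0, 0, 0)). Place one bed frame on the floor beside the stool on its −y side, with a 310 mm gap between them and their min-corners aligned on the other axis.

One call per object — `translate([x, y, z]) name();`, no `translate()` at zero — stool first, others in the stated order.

stool();
translate([0, -1460, 0]) bed_frame();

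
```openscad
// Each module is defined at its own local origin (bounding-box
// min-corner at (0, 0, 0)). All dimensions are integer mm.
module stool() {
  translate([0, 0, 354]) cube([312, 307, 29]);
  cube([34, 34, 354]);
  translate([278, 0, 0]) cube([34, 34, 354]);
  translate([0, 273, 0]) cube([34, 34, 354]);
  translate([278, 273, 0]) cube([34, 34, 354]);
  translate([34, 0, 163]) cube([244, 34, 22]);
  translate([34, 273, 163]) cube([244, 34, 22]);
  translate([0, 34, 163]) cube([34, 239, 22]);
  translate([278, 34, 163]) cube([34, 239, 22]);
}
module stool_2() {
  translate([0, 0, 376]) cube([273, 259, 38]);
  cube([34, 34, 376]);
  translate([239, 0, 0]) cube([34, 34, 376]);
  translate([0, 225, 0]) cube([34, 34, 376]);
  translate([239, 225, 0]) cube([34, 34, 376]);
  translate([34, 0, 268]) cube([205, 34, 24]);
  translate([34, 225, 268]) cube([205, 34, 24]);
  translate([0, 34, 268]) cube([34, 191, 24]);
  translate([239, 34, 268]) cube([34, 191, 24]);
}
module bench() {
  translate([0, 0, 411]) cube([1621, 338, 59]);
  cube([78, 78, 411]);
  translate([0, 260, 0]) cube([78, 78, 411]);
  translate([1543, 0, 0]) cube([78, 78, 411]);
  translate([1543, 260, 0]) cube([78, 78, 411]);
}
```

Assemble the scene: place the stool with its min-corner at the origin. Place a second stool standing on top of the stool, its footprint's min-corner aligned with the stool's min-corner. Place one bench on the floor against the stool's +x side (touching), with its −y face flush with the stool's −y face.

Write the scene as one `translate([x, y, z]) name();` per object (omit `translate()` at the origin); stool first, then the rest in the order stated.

stool();
translate([0, 0, 383]) stool_2();
translate([312, 0, 0]) bench();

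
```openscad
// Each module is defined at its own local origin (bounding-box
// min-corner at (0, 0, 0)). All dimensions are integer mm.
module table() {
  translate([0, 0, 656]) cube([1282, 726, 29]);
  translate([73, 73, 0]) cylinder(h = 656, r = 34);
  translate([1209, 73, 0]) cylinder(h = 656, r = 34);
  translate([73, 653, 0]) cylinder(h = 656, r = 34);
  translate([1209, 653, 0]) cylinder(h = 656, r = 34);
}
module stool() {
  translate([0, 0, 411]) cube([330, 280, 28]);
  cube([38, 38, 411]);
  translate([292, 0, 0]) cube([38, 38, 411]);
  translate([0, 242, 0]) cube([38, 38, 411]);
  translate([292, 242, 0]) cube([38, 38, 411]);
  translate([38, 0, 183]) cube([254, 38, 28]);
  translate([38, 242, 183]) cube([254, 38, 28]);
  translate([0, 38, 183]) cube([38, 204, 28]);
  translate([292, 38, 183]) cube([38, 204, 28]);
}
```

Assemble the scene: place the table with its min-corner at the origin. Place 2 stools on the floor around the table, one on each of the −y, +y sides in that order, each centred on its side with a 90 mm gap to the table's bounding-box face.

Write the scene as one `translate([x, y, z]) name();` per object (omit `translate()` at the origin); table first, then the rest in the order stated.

table();
translate([476, -370, 0]) stool();
translate([476, 816, 0]) stool();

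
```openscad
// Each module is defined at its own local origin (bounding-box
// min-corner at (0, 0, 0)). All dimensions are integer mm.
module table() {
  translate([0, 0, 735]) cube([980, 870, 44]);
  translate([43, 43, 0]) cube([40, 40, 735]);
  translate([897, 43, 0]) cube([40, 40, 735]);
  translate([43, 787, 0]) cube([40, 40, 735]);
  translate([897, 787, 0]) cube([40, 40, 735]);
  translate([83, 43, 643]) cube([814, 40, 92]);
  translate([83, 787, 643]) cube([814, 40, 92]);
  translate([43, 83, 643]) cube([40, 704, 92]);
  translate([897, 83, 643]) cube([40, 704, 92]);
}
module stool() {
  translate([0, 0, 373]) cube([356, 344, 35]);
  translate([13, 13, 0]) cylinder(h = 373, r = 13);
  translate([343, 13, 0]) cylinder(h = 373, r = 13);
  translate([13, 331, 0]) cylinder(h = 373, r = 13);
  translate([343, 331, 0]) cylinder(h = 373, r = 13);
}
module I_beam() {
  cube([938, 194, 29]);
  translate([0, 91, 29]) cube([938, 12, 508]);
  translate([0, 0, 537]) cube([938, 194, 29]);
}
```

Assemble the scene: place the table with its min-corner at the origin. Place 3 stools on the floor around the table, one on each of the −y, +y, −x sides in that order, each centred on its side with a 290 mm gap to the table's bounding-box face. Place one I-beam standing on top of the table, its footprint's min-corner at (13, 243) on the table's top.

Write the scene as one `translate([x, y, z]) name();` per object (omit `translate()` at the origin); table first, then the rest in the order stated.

table();
translate([312, -634, 0]) stool();
translate([312, 1160, 0]) stool();
translate([-646, 263, 0]) stool();
translate([13, 243, 779]) I_beam();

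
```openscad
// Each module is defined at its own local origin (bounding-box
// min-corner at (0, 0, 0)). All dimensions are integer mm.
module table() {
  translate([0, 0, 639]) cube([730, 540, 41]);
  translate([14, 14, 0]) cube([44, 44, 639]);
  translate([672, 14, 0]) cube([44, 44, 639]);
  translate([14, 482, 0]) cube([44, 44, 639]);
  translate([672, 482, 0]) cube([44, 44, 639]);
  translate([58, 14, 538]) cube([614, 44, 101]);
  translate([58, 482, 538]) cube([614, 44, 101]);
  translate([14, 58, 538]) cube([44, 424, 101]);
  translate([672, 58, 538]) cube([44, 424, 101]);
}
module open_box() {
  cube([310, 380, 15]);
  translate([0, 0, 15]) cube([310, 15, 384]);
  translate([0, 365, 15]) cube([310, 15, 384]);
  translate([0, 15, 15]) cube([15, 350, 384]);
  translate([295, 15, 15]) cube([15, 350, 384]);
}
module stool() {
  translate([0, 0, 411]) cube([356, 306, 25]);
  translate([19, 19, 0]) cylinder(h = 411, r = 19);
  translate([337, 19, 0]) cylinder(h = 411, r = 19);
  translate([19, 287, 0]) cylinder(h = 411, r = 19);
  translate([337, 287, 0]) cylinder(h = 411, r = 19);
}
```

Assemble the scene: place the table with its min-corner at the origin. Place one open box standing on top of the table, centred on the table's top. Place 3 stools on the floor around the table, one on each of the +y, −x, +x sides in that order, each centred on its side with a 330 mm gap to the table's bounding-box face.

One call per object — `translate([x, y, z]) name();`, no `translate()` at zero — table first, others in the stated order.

table();
translate([210, 80, 680]) open_box();
translate([187, 870, 0]) stool();
translate([-686, 117, 0]) stool();
translate([1060, 117, 0]) stool();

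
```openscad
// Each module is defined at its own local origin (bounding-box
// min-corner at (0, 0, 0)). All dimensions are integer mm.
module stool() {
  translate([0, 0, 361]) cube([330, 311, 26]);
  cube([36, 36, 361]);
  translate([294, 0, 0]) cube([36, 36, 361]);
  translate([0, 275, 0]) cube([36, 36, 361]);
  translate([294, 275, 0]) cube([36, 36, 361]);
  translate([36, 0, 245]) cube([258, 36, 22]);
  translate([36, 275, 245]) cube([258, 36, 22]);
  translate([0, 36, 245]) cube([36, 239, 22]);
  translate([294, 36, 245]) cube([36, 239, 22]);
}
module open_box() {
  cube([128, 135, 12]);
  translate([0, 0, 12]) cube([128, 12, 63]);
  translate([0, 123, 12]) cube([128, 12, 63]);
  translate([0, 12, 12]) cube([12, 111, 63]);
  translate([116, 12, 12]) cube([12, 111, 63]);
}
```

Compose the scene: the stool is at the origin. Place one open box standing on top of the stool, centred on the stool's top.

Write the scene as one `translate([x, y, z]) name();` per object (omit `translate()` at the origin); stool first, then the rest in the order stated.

stool();
translate([101, 88, 387]) open_box();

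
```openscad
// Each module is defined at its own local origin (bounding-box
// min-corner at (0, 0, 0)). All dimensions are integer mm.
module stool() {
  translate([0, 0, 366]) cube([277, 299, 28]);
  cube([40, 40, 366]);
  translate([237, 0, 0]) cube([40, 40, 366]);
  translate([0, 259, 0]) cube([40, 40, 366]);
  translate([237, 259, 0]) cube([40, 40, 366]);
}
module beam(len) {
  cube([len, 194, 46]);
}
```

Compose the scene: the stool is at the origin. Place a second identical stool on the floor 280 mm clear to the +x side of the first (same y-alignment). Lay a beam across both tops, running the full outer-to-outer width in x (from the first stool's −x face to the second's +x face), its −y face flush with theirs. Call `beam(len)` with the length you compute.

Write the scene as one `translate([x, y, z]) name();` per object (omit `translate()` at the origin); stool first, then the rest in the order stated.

stool();
translate([557, 0, 0]) stool();
translate([0, 0, 394]) beam(834);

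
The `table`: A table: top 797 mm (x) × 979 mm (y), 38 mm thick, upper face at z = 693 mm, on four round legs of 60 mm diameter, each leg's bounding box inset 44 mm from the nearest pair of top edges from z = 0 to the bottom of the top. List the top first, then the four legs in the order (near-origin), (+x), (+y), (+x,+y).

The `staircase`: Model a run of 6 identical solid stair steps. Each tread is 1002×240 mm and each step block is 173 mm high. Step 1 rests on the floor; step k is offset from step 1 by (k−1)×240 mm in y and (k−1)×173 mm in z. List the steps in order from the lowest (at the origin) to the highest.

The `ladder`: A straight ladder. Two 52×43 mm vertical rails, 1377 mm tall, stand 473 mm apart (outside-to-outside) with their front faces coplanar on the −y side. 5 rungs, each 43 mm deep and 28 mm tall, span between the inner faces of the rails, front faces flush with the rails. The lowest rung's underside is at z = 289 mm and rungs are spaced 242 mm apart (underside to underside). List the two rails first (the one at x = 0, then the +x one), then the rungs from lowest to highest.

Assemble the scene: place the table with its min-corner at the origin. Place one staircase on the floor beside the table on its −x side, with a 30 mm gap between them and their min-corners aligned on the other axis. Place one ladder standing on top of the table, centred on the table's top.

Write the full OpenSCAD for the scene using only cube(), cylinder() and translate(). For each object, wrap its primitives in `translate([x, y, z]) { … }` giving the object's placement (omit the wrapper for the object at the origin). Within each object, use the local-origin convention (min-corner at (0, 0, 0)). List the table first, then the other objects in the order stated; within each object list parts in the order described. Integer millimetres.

translate([0, 0, 655]) cube([797, 979, 38]);
translate([74, 74, 0]) cylinder(h = 655, r = 30);
translate([723, 74, 0]) cylinder(h = 655, r = 30);
translate([74, 905, 0]) cylinder(h = 655, r = 30);
translate([723, 905, 0]) cylinder(h = 655, r = 30);
translate([-1032, 0, 0]) {
  cube([1002, 240, 173]);
  translate([0, 240, 173]) cube([1002, 240, 173]);
  translate([0, 480, 346]) cube([1002, 240, 173]);
  translate([0, 720, 519]) cube([1002, 240, 173]);
  translate([0, 960, 692]) cube([1002, 240, 173]);
  translate([0, 1200, 865]) cube([1002, 240, 173]);
}
translate([162, 468, 693]) {
  cube([52, 43, 1377]);
  translate([421, 0, 0]) cube([52, 43, 1377]);
  translate([52, 0, 289]) cube([369, 43, 28]);
  translate([52, 0, 531]) cube([369, 43, 28]);
  translate([52, 0, 773]) cube([369, 43, 28]);
  translate([52, 0, 1015]) cube([369, 43, 28]);
  translate([52, 0, 1257]) cube([369, 43, 28]);
}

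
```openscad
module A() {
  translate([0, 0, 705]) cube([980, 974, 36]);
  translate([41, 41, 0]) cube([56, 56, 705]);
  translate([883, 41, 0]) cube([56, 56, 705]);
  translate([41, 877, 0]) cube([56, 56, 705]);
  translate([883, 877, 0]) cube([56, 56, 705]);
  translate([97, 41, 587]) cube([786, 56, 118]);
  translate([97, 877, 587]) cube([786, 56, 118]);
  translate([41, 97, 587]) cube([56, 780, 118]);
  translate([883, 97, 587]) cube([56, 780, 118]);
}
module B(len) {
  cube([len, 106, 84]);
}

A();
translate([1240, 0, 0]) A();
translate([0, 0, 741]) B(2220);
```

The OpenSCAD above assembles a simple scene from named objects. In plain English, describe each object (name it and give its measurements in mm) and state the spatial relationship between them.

A is a rectangular dining table. The top is 980×974×36 mm with its upper surface at z = 741 mm. It stands on four 56×56 mm square legs, each inset 41 mm from the nearest pair of top edges, running from the floor to the underside of the top. Four apron rails, 56 mm thick and 118 mm tall, run between adjacent legs with their top edges flush with the underside of the top and their outer faces flush with the legs' outer faces.

B is a rectangular beam 2220 mm long (x), 106 mm deep (y), 84 mm thick (z).

The beam spans the tops of two tables placed 260 mm apart, resting at z = 741 mm.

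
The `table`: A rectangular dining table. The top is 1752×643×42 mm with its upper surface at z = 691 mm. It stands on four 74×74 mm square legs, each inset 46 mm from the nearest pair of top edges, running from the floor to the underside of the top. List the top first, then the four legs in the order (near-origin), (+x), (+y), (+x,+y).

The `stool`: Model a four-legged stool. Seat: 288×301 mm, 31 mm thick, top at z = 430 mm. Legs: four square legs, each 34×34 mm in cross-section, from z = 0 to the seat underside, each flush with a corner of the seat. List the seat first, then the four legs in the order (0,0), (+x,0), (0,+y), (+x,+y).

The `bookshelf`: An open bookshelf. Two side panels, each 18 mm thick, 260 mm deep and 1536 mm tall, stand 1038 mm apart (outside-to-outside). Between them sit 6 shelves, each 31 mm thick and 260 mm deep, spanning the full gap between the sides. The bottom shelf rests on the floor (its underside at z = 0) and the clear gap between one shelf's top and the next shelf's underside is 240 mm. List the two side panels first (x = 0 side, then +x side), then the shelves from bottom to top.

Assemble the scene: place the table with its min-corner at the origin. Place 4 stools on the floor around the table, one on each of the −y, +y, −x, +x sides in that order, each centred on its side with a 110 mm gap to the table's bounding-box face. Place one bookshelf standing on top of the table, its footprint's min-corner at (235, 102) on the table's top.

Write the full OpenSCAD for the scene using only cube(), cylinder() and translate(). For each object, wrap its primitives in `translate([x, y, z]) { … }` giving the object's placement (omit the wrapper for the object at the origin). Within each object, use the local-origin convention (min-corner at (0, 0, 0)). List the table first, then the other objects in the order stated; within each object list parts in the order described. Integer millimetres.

translate([0, 0, 649]) cube([1752, 643, 42]);
translate([46, 46, 0]) cube([74, 74, 649]);
translate([1632, 46, 0]) cube([74, 74, 649]);
translate([46, 523, 0]) cube([74, 74, 649]);
translate([1632, 523, 0]) cube([74, 74, 649]);
translate([732, -411, 0]) {
  translate([0, 0, 399]) cube([288, 301, 31]);
  cube([34, 34, 399]);
  translate([254, 0, 0]) cube([34, 34, 399]);
  translate([0, 267, 0]) cube([34, 34, 399]);
  translate([254, 267, 0]) cube([34, 34, 399]);
}
translate([732, 753, 0]) {
  translate([0, 0, 399]) cube([288, 301, 31]);
  cube([34, 34, 399]);
  translate([254, 0, 0]) cube([34, 34, 399]);
  translate([0, 267, 0]) cube([34, 34, 399]);
  translate([254, 267, 0]) cube([34, 34, 399]);
}
translate([-398, 171, 0]) {
  translate([0, 0, 399]) cube([288, 301, 31]);
  cube([34, 34, 399]);
  translate([254, 0, 0]) cube([34, 34, 399]);
  translate([0, 267, 0]) cube([34, 34, 399]);
  translate([254, 267, 0]) cube([34, 34, 399]);
}
translate([1862, 171, 0]) {
  translate([0, 0, 399]) cube([288, 301, 31]);
  cube([34, 34, 399]);
  translate([254, 0, 0]) cube([34, 34, 399]);
  translate([0, 267, 0]) cube([34, 34, 399]);
  translate([254, 267, 0]) cube([34, 34, 399]);
}
translate([235, 102, 691]) {
  cube([18, 260, 1536]);
  translate([1020, 0, 0]) cube([18, 260, 1536]);
  translate([18, 0, 0]) cube([1002, 260, 31]);
  translate([18, 0, 271]) cube([1002, 260, 31]);
  translate([18, 0, 542]) cube([1002, 260, 31]);
  translate([18, 0, 813]) cube([1002, 260, 31]);
  translate([18, 0, 1084]) cube([1002, 260, 31]);
  translate([18, 0, 1355]) cube([1002, 260, 31]);
}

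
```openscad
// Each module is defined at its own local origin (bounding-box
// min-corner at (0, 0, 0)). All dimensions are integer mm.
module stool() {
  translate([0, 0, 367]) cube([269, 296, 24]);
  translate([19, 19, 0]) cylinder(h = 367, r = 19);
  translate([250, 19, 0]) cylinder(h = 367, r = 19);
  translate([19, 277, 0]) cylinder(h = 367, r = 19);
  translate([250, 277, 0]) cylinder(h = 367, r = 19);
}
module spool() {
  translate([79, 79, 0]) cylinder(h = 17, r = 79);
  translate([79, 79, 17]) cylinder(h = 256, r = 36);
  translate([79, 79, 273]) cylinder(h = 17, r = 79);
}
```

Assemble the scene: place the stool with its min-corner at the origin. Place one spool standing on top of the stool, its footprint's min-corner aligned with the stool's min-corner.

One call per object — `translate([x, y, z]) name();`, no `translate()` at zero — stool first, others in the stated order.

stool();
translate([0, 0, 391]) spool();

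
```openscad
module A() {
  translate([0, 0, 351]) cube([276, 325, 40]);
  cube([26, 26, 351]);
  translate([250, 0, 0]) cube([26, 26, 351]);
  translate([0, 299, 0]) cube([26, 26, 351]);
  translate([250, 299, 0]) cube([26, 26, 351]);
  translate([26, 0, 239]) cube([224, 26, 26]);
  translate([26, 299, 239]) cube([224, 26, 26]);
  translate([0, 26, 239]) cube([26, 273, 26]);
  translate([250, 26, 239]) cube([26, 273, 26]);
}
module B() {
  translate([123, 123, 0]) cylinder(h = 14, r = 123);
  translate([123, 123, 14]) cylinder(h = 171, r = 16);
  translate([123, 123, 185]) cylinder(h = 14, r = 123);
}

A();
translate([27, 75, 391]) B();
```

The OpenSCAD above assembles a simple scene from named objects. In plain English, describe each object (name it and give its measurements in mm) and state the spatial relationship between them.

A is a four-legged stool. The seat is a 276×325×40 mm slab whose top surface is at z = 391 mm; four square legs, each 26×26 mm in cross-section, run from the floor (z = 0) to the underside of the seat, each flush with a corner of the seat. Four stretchers, 26 mm wide and 26 mm tall, connect adjacent legs with their undersides at z = 239 mm, each running between the inner faces of the legs it joins and aligned with the legs' outer faces on the other axis.

B is a spool: two coaxial disc flanges of radius 123 mm and thickness 14 mm, joined by a core cylinder of radius 16 mm and height 171 mm. The lower flange rests on z = 0 and the three cylinders share a vertical axis.

The spool is on top of the stool.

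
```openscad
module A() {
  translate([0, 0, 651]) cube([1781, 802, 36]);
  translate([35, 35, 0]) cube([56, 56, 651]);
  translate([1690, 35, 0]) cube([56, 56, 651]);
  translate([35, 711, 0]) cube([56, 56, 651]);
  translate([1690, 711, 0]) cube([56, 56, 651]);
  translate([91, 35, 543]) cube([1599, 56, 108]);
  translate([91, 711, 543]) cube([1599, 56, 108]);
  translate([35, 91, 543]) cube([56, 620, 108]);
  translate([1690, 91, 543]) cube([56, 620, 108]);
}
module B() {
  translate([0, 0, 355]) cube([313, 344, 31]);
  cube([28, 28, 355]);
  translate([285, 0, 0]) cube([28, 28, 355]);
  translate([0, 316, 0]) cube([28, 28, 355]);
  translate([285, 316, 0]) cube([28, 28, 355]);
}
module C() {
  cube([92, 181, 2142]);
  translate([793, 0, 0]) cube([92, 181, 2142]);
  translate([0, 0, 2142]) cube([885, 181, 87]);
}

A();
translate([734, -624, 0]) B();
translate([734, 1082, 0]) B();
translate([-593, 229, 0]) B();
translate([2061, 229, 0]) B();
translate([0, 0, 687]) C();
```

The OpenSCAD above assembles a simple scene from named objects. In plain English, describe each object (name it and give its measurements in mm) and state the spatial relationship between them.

A is a rectangular dining table. The top is 1781×802×36 mm with its upper surface at z = 687 mm. It stands on four 56×56 mm square legs, each inset 35 mm from the nearest pair of top edges, running from the floor to the underside of the top. Four apron rails, 56 mm thick and 108 mm tall, run between adjacent legs with their top edges flush with the underside of the top and their outer faces flush with the legs' outer faces.

B is a four-legged stool. The seat is a 313×344×31 mm slab whose top surface is at z = 386 mm; four square legs, each 28×28 mm in cross-section, run from the floor (z = 0) to the underside of the seat, each flush with a corner of the seat.

C is a door frame. The clear opening is 701 mm wide and 2142 mm high. Two 92 mm wide jambs, 181 mm deep, stand either side of the opening from the floor to the top of the opening. A 87 mm thick head sits across the top of both jambs, spanning the full outside width of the frame.

Four stools sit around the table at the −y, +y, −x, +x sides. The door frame is on top of the table.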